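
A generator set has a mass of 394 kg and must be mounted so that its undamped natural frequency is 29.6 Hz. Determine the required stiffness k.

ω_n = 2πf_n = 2π × 29.6 = 186.0 rad/s.
k = m·ω_n² = 394 × 186.0² = 394 × 34590 = 13630000 N/m.

13600000 N/m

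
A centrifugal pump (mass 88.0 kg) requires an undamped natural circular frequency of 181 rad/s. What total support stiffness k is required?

k = m·ω_n² = 88.0 × 181.0² = 88.0 × 32760 = 2883000 N/m.

2880000 N/m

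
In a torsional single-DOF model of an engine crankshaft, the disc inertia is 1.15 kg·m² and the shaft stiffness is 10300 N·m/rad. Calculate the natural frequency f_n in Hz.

15.1 Hz

ω_n = √(k_t/J) = √(10300/1.15) = √8957 = 94.64 rad/s.
f_n = ω_n/(2π) = 94.64/6.283 = 15.06 Hz.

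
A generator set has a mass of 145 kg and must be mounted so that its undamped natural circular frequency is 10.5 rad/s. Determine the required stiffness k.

16000 N/m

k = m·ω_n² = 145 × 10.50² = 145 × 110.2 = 15990 N/m.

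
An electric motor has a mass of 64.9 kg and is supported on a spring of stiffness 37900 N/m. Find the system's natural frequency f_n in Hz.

3.85 Hz

ω_n = √(k/m) = √(37900/64.9) = √584.0 = 24.17 rad/s.
f_n = ω_n/(2π) = 24.17/6.283 = 3.846 Hz.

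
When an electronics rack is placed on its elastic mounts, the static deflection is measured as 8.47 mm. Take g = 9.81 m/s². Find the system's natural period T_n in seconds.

0.185 s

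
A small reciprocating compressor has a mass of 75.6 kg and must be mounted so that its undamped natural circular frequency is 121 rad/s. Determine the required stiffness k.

1110000 N/m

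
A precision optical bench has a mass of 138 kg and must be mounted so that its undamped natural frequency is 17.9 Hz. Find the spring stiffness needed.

ω_n = 2πf_n = 2π × 17.9 = 112.5 rad/s.
k = m·ω_n² = 138 × 112.5² = 138 × 12650 = 1746000 N/m.

1750000 N/m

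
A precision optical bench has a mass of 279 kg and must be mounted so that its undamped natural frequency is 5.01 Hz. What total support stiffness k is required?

276000 N/m

ω_n = 2πf_n = 2π × 5.01 = 31.48 rad/s.
k = m·ω_n² = 279 × 31.48² = 279 × 990.9 = 276500 N/m.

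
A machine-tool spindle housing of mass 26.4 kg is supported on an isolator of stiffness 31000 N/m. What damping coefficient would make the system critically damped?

1810 N·s/m

c_c = 2√(k·m) = 2√(31000 × 26.4) = 2 × 904.7 = 1809 N·s/m.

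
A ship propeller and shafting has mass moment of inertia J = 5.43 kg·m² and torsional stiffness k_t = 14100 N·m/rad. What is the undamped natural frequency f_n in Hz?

ω_n = √(k_t/J) = √(14100/5.43) = √2597 = 50.96 rad/s.
f_n = ω_n/(2π) = 50.96/6.283 = 8.110 Hz.

8.11 Hz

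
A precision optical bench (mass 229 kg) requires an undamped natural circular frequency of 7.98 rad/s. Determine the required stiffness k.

k = m·ω_n² = 229 × 7.980² = 229 × 63.68 = 14580 N/m.

14600 N/m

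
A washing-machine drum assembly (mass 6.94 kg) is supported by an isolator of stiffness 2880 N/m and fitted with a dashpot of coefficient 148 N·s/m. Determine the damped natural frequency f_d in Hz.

2.76 Hz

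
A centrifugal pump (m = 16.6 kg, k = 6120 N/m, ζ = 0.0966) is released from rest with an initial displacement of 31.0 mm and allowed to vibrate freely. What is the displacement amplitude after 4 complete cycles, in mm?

2.70 mm

Logarithmic decrement δ = 2πζ/√(1 − ζ²) = 2π × 0.09660/√(1 − 0.00933) = 0.6098.
After n cycles, x_n/x₀ = e^(−nδ), so x_4 = 31.0 × e^(−4 × 0.6098) = 31.0 × 0.08723 = 2.704 mm.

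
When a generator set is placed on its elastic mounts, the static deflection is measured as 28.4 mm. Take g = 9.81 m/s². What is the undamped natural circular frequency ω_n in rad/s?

18.6 rad/s

ω_n = √(g/δ_st) = √(9.81/0.0284) = √345.4 = 18.59 rad/s.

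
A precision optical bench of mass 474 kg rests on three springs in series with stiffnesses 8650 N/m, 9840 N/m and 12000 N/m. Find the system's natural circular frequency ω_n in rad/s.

Series springs: 1/k_eq = 1/8650 + 1/9840 + 1/12000 = 0.0003006, so k_eq = 3327 N/m.
ω_n = √(k_eq/m) = √(3327/474) = √7.019 = 2.649 rad/s.

2.65 rad/s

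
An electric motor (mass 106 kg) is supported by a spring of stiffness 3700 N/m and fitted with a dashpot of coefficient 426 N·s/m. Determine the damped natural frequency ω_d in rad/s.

5.56 rad/s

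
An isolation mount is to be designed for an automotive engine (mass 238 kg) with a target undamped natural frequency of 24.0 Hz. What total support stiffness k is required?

ω_n = 2πf_n = 2π × 24.0 = 150.8 rad/s.
k = m·ω_n² = 238 × 150.8² = 238 × 22740 = 5412000 N/m.

5410000 N/m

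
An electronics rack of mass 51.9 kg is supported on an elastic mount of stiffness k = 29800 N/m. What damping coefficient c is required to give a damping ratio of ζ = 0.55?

c_c = 2√(k·m) = 2√(29800 × 51.9) = 2487 N·s/m.
c = ζ·c_c = 0.55 × 2487 = 1368 N·s/m.

1370 N·s/m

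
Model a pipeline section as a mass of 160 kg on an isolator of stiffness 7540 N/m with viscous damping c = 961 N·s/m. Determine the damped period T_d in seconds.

ω_n = √(k/m) = √(7540/160) = 6.865 rad/s.
Critical damping c_c = 2√(k·m) = 2√(7540 × 160) = 2197 N·s/m, so ζ = c/c_c = 961/2197 = 0.4375.
ω_d = ω_n√(1 − ζ²) = 6.865 × √(1 − 0.191) = 6.173 rad/s.
T_d = 2π/ω_d = 1.018 s.

1.02 s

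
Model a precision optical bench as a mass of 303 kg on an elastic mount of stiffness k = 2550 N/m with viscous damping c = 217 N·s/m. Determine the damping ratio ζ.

ω_n = √(k/m) = √(2550/303) = 2.901 rad/s.
Critical damping c_c = 2√(k·m) = 2√(2550 × 303) = 1758 N·s/m, so ζ = c/c_c = 217/1758 = 0.1234.

0.123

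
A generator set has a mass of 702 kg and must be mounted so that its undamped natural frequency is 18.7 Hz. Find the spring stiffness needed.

9690000 N/m

ω_n = 2πf_n = 2π × 18.7 = 117.5 rad/s.
k = m·ω_n² = 702 × 117.5² = 702 × 13810 = 9691000 N/m.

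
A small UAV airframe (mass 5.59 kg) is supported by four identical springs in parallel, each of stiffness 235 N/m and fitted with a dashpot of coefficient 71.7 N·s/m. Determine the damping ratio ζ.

0.495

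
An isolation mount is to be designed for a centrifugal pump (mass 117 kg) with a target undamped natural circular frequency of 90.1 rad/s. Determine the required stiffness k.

k = m·ω_n² = 117 × 90.10² = 117 × 8118 = 949800 N/m.

950000 N/m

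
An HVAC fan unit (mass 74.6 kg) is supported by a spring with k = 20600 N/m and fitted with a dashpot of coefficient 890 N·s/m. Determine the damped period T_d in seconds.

0.405 s

ω_n = √(k/m) = √(20600/74.6) = 16.62 rad/s.
Critical damping c_c = 2√(k·m) = 2√(20600 × 74.6) = 2479 N·s/m, so ζ = c/c_c = 890/2479 = 0.3590.
ω_d = ω_n√(1 − ζ²) = 16.62 × √(1 − 0.129) = 15.51 rad/s.
T_d = 2π/ω_d = 0.4051 s.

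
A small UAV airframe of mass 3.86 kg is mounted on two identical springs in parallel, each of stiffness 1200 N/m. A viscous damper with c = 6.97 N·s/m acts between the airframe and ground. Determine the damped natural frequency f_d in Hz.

3.97 Hz

Parallel springs add: k_eq = 2 × 1200 = 2400 N/m.
ω_n = √(k_eq/m) = √(2400/3.86) = 24.94 rad/s.
Critical damping c_c = 2√(k_eq·m) = 2√(2400 × 3.86) = 192.5 N·s/m, so ζ = c/c_c = 6.97/192.5 = 0.03621.
ω_d = ω_n√(1 − ζ²) = 24.94 × √(1 − 0.00131) = 24.92 rad/s.
f_d = ω_d/(2π) = 3.966 Hz.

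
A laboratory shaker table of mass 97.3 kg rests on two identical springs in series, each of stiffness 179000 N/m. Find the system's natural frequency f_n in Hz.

Series springs: 1/k_eq = 2/179000, so k_eq = 179000/2 = 89500 N/m.
ω_n = √(k_eq/m) = √(89500/97.3) = √919.8 = 30.33 rad/s.
f_n = ω_n/(2π) = 30.33/6.283 = 4.827 Hz.

4.83 Hz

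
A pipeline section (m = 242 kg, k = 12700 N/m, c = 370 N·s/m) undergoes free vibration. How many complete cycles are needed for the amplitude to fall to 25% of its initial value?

3 cycles

ζ = c/(2√(km)) = 370/(2√(12700 × 242)) = 370/3506 = 0.1055.
Logarithmic decrement δ = 2πζ/√(1 − ζ²) = 2π × 0.1055/√(1 − 0.0111) = 0.6668.
x_n/x₀ = e^(−nδ) ≤ 0.25; take ln: n ≥ ln(1/0.25)/δ = 1.386/0.6668 = 2.079.
So 3 complete cycles are required.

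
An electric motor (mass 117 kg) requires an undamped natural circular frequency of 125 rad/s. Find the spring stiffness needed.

1830000 N/m

k = m·ω_n² = 117 × 125.0² = 117 × 15620 = 1828000 N/m.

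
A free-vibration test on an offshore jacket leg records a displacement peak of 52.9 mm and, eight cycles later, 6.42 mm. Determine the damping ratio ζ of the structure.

0.0419

Logarithmic decrement δ = (1/n)·ln(x₀/x_n) = (1/8)·ln(52.9/6.42) = (1/8)·ln(8.240) = 0.2636.
ζ = δ/√(4π² + δ²) = 0.2636/√(39.48 + 0.0695) = 0.2636/6.289 = 0.04192.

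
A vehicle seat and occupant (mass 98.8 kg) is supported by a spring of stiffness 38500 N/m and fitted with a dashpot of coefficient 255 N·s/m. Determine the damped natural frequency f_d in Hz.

3.14 Hz

ω_n = √(k/m) = √(38500/98.8) = 19.74 rad/s.
Critical damping c_c = 2√(k·m) = 2√(38500 × 98.8) = 3901 N·s/m, so ζ = c/c_c = 255/3901 = 0.06537.
ω_d = ω_n√(1 − ζ²) = 19.74 × √(1 − 0.00427) = 19.70 rad/s.
f_d = ω_d/(2π) = 3.135 Hz.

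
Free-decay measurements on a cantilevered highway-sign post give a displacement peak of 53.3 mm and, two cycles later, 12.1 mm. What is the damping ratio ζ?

Logarithmic decrement δ = (1/n)·ln(x₀/x_n) = (1/2)·ln(53.3/12.1) = (1/2)·ln(4.405) = 0.7414.
ζ = δ/√(4π² + δ²) = 0.7414/√(39.48 + 0.550) = 0.7414/6.327 = 0.1172.

0.117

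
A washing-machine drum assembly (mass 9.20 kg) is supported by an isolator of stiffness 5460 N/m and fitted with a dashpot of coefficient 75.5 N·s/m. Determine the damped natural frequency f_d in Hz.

3.82 Hz

ω_n = √(k/m) = √(5460/9.20) = 24.36 rad/s.
Critical damping c_c = 2√(k·m) = 2√(5460 × 9.20) = 448.2 N·s/m, so ζ = c/c_c = 75.5/448.2 = 0.1684.
ω_d = ω_n√(1 − ζ²) = 24.36 × √(1 − 0.0284) = 24.01 rad/s.
f_d = ω_d/(2π) = 3.822 Hz.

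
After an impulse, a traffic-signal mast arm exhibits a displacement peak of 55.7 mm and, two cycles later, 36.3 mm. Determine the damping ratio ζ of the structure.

0.0341

Logarithmic decrement δ = (1/n)·ln(x₀/x_n) = (1/2)·ln(55.7/36.3) = (1/2)·ln(1.534) = 0.2141.
ζ = δ/√(4π² + δ²) = 0.2141/√(39.48 + 0.0458) = 0.2141/6.287 = 0.03405.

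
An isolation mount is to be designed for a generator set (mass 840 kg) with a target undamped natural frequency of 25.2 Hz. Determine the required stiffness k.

21100000 N/m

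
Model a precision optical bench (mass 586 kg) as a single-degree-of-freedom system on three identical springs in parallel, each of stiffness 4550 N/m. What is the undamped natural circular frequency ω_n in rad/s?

4.83 rad/s

Parallel springs add: k_eq = 3 × 4550 = 13650 N/m.
ω_n = √(k_eq/m) = √(13650/586) = √23.29 = 4.826 rad/s.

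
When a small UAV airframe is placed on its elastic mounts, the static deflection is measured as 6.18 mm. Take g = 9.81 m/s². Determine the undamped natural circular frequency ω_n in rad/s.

39.8 rad/s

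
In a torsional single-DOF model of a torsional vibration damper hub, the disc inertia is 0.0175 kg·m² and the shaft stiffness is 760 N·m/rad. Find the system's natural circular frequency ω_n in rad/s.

ω_n = √(k_t/J) = √(760/0.0175) = √43430 = 208.4 rad/s.

208 rad/s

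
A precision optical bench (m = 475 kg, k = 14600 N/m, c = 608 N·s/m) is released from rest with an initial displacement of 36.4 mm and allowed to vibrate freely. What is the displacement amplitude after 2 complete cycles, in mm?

8.45 mm

ζ = c/(2√(km)) = 608/(2√(14600 × 475)) = 608/5267 = 0.1154.
Logarithmic decrement δ = 2πζ/√(1 − ζ²) = 2π × 0.1154/√(1 − 0.0133) = 0.7302.
After n cycles, x_n/x₀ = e^(−nδ), so x_2 = 36.4 × e^(−2 × 0.7302) = 36.4 × 0.2321 = 8.450 mm.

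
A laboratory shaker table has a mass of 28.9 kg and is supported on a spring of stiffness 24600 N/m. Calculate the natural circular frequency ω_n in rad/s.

ω_n = √(k/m) = √(24600/28.9) = √851.2 = 29.18 rad/s.

29.2 rad/s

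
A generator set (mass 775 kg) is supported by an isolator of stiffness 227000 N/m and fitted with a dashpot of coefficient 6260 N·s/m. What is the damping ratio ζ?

ω_n = √(k/m) = √(227000/775) = 17.11 rad/s.
Critical damping c_c = 2√(k·m) = 2√(227000 × 775) = 26530 N·s/m, so ζ = c/c_c = 6260/26530 = 0.2360.

0.236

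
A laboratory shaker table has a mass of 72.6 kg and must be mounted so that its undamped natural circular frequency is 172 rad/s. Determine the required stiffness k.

2150000 N/m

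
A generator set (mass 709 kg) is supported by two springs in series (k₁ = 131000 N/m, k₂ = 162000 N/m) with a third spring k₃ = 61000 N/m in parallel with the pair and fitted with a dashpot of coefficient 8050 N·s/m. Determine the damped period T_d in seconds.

Series pair: k_s = k₁k₂/(k₁+k₂) = (131000)(162000)/(131000 + 162000) = 72430 N/m. In parallel with k₃: k_eq = 72430 + 61000 = 133400 N/m.
ω_n = √(k_eq/m) = √(133400/709) = 13.72 rad/s.
Critical damping c_c = 2√(k_eq·m) = 2√(133400 × 709) = 19450 N·s/m, so ζ = c/c_c = 8050/19450 = 0.4138.
ω_d = ω_n√(1 − ζ²) = 13.72 × √(1 − 0.171) = 12.49 rad/s.
T_d = 2π/ω_d = 0.5031 s.

0.503 s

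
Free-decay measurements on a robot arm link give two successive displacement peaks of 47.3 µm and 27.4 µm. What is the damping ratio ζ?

0.0866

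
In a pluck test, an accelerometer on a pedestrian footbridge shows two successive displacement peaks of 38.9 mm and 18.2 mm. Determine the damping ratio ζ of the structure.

Logarithmic decrement δ = (1/n)·ln(x₀/x_n) = (1/1)·ln(38.9/18.2) = (1/1)·ln(2.137) = 0.7596.
ζ = δ/√(4π² + δ²) = 0.7596/√(39.48 + 0.577) = 0.7596/6.329 = 0.1200.

0.120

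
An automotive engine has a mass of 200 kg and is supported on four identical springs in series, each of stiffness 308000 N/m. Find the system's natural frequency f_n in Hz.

Series springs: 1/k_eq = 4/308000, so k_eq = 308000/4 = 77000 N/m.
ω_n = √(k_eq/m) = √(77000/200) = √385.0 = 19.62 rad/s.
f_n = ω_n/(2π) = 19.62/6.283 = 3.123 Hz.

3.12 Hz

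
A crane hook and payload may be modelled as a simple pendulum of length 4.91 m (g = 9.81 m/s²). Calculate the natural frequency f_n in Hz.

0.225 Hz

For a simple pendulum ω_n = √(g/L) = √(9.81/4.91) = √1.998 = 1.413 rad/s.
f_n = ω_n/(2π) = 1.413/6.283 = 0.2250 Hz.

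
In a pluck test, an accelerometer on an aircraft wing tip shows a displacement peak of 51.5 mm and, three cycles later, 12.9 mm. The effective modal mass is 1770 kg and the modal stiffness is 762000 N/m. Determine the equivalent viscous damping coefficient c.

5380 N·s/m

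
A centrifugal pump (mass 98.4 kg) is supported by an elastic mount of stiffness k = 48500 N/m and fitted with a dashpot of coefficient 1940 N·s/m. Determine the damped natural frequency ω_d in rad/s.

ω_n = √(k/m) = √(48500/98.4) = 22.20 rad/s.
Critical damping c_c = 2√(k·m) = 2√(48500 × 98.4) = 4369 N·s/m, so ζ = c/c_c = 1940/4369 = 0.4440.
ω_d = ω_n√(1 − ζ²) = 22.20 × √(1 − 0.197) = 19.89 rad/s.

19.9 rad/s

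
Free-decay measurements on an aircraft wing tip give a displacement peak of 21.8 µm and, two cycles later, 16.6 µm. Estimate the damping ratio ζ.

0.0217

Logarithmic decrement δ = (1/n)·ln(x₀/x_n) = (1/2)·ln(21.8/16.6) = (1/2)·ln(1.313) = 0.1363.
ζ = δ/√(4π² + δ²) = 0.1363/√(39.48 + 0.0186) = 0.1363/6.285 = 0.02168.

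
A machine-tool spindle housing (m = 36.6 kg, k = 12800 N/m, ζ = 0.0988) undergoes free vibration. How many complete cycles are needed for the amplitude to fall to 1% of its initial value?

Logarithmic decrement δ = 2πζ/√(1 − ζ²) = 2π × 0.09880/√(1 − 0.00976) = 0.6238.
x_n/x₀ = e^(−nδ) ≤ 0.01; take ln: n ≥ ln(1/0.01)/δ = 4.605/0.6238 = 7.382.
So 8 complete cycles are required.

8 cycles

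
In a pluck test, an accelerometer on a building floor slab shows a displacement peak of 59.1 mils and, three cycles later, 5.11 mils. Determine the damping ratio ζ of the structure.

0.129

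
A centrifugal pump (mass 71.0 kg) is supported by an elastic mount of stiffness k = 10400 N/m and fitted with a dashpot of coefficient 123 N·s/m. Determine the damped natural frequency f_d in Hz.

ω_n = √(k/m) = √(10400/71.0) = 12.10 rad/s.
Critical damping c_c = 2√(k·m) = 2√(10400 × 71.0) = 1719 N·s/m, so ζ = c/c_c = 123/1719 = 0.07157.
ω_d = ω_n√(1 − ζ²) = 12.10 × √(1 − 0.00512) = 12.07 rad/s.
f_d = ω_d/(2π) = 1.921 Hz.

1.92 Hz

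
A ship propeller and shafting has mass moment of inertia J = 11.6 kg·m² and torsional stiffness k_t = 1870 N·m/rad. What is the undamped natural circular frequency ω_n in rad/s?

12.7 rad/s

ω_n = √(k_t/J) = √(1870/11.6) = √161.2 = 12.70 rad/s.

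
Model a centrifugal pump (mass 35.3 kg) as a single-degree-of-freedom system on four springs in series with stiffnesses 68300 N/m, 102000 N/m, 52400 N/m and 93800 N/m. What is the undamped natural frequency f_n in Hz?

3.64 Hz

Series springs: 1/k_eq = 1/68300 + 1/102000 + 1/52400 + 1/93800 = 5.419×10^-5, so k_eq = 18450 N/m.
ω_n = √(k_eq/m) = √(18450/35.3) = √522.8 = 22.86 rad/s.
f_n = ω_n/(2π) = 22.86/6.283 = 3.639 Hz.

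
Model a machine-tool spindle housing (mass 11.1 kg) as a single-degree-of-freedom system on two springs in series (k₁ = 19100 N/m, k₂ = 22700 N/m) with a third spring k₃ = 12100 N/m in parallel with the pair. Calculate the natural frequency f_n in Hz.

7.16 Hz

Series pair: k_s = k₁k₂/(k₁+k₂) = (19100)(22700)/(19100 + 22700) = 10370 N/m. In parallel with k₃: k_eq = 10370 + 12100 = 22470 N/m.
ω_n = √(k_eq/m) = √(22470/11.1) = √2025 = 44.99 rad/s.
f_n = ω_n/(2π) = 44.99/6.283 = 7.161 Hz.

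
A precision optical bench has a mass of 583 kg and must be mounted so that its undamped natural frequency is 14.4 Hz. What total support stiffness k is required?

4770000 N/m

ω_n = 2πf_n = 2π × 14.4 = 90.48 rad/s.
k = m·ω_n² = 583 × 90.48² = 583 × 8186 = 4773000 N/m.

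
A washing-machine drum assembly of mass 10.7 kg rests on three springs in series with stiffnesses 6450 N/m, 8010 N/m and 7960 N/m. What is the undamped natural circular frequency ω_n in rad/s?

Series springs: 1/k_eq = 1/6450 + 1/8010 + 1/7960 = 0.0004055, so k_eq = 2466 N/m.
ω_n = √(k_eq/m) = √(2466/10.7) = √230.5 = 15.18 rad/s.

15.2 rad/s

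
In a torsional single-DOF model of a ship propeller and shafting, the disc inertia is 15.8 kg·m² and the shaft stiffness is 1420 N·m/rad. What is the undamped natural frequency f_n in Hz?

ω_n = √(k_t/J) = √(1420/15.8) = √89.87 = 9.480 rad/s.
f_n = ω_n/(2π) = 9.480/6.283 = 1.509 Hz.

1.51 Hz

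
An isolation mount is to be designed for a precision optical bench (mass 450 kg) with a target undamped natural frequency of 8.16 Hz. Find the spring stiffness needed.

ω_n = 2πf_n = 2π × 8.16 = 51.27 rad/s.
k = m·ω_n² = 450 × 51.27² = 450 × 2629 = 1183000 N/m.

1180000 N/m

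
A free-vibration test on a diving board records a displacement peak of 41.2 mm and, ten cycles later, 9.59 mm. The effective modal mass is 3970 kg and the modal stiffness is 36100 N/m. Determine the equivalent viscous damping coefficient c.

555 N·s/m

Logarithmic decrement δ = (1/n)·ln(x₀/x_n) = (1/10)·ln(41.2/9.59) = (1/10)·ln(4.296) = 0.1458.
ζ = δ/√(4π² + δ²) = 0.1458/√(39.48 + 0.0212) = 0.1458/6.285 = 0.02319.
c = ζ · 2√(km) = 0.02319 × 2√(36100 × 3970) = 0.02319 × 23940 = 555.3 N·s/m.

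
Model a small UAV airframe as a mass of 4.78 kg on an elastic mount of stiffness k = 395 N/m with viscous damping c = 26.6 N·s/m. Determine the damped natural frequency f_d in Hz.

1.38 Hz

ω_n = √(k/m) = √(395.0/4.78) = 9.090 rad/s.
Critical damping c_c = 2√(k·m) = 2√(395.0 × 4.78) = 86.90 N·s/m, so ζ = c/c_c = 26.6/86.90 = 0.3061.
ω_d = ω_n√(1 − ζ²) = 9.090 × √(1 − 0.0937) = 8.654 rad/s.
f_d = ω_d/(2π) = 1.377 Hz.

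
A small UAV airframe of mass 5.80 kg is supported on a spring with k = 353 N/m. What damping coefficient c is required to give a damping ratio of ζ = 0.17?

c_c = 2√(k·m) = 2√(353.0 × 5.80) = 90.50 N·s/m.
c = ζ·c_c = 0.17 × 90.50 = 15.38 N·s/m.

15.4 N·s/m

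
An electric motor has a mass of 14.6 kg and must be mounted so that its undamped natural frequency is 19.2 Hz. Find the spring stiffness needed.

212000 N/m

ω_n = 2πf_n = 2π × 19.2 = 120.6 rad/s.
k = m·ω_n² = 14.6 × 120.6² = 14.6 × 14550 = 212500 N/m.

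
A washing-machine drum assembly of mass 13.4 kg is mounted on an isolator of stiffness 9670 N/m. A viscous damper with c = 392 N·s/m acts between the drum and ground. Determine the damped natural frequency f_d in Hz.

3.59 Hz

ω_n = √(k/m) = √(9670/13.4) = 26.86 rad/s.
Critical damping c_c = 2√(k·m) = 2√(9670 × 13.4) = 719.9 N·s/m, so ζ = c/c_c = 392/719.9 = 0.5445.
ω_d = ω_n√(1 − ζ²) = 26.86 × √(1 − 0.296) = 22.53 rad/s.
f_d = ω_d/(2π) = 3.586 Hz.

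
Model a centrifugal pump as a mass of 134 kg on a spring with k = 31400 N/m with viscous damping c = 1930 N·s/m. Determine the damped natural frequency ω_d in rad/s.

13.5 rad/s

ω_n = √(k/m) = √(31400/134) = 15.31 rad/s.
Critical damping c_c = 2√(k·m) = 2√(31400 × 134) = 4102 N·s/m, so ζ = c/c_c = 1930/4102 = 0.4704.
ω_d = ω_n√(1 − ζ²) = 15.31 × √(1 − 0.221) = 13.51 rad/s.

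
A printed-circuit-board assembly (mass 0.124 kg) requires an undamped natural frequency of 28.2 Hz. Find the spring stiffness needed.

ω_n = 2πf_n = 2π × 28.2 = 177.2 rad/s.
k = m·ω_n² = 0.124 × 177.2² = 0.124 × 31390 = 3893 N/m.

3890 N/m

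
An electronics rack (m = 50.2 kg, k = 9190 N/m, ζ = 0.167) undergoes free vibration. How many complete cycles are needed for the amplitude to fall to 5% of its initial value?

3 cycles

Logarithmic decrement δ = 2πζ/√(1 − ζ²) = 2π × 0.1670/√(1 − 0.0279) = 1.064.
x_n/x₀ = e^(−nδ) ≤ 0.05; take ln: n ≥ ln(1/0.05)/δ = 2.996/1.064 = 2.815.
So 3 complete cycles are required.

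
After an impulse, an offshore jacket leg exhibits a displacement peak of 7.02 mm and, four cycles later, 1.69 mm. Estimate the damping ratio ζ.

0.0566

Logarithmic decrement δ = (1/n)·ln(x₀/x_n) = (1/4)·ln(7.02/1.69) = (1/4)·ln(4.154) = 0.3560.
ζ = δ/√(4π² + δ²) = 0.3560/√(39.48 + 0.127) = 0.3560/6.293 = 0.05657.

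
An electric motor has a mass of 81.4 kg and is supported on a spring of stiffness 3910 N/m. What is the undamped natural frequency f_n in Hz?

ω_n = √(k/m) = √(3910/81.4) = √48.03 = 6.931 rad/s.
f_n = ω_n/(2π) = 6.931/6.283 = 1.103 Hz.

1.10 Hz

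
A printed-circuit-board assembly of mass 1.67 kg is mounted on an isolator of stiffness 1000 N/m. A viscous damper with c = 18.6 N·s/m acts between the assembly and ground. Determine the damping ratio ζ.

0.228

ω_n = √(k/m) = √(1000/1.67) = 24.47 rad/s.
Critical damping c_c = 2√(k·m) = 2√(1000 × 1.67) = 81.73 N·s/m, so ζ = c/c_c = 18.6/81.73 = 0.2276.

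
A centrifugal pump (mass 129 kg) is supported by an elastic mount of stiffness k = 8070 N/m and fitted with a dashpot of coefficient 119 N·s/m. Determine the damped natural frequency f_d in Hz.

ω_n = √(k/m) = √(8070/129) = 7.909 rad/s.
Critical damping c_c = 2√(k·m) = 2√(8070 × 129) = 2041 N·s/m, so ζ = c/c_c = 119/2041 = 0.05832.
ω_d = ω_n√(1 − ζ²) = 7.909 × √(1 − 0.00340) = 7.896 rad/s.
f_d = ω_d/(2π) = 1.257 Hz.

1.26 Hz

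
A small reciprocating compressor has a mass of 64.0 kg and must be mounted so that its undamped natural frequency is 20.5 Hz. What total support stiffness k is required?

1060000 N/m

ω_n = 2πf_n = 2π × 20.5 = 128.8 rad/s.
k = m·ω_n² = 64.0 × 128.8² = 64.0 × 16590 = 1062000 N/m.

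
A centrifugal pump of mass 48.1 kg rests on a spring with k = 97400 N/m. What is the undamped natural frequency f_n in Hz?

ω_n = √(k/m) = √(97400/48.1) = √2025 = 45.00 rad/s.
f_n = ω_n/(2π) = 45.00/6.283 = 7.162 Hz.

7.16 Hz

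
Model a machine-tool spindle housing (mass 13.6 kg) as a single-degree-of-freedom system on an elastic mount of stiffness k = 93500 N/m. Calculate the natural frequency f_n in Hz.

ω_n = √(k/m) = √(93500/13.6) = √6875 = 82.92 rad/s.
f_n = ω_n/(2π) = 82.92/6.283 = 13.20 Hz.

13.2 Hz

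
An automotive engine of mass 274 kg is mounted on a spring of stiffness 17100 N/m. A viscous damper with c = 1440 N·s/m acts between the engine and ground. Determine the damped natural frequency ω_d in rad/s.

7.45 rad/s

ω_n = √(k/m) = √(17100/274) = 7.900 rad/s.
Critical damping c_c = 2√(k·m) = 2√(17100 × 274) = 4329 N·s/m, so ζ = c/c_c = 1440/4329 = 0.3326.
ω_d = ω_n√(1 − ζ²) = 7.900 × √(1 − 0.111) = 7.450 rad/s.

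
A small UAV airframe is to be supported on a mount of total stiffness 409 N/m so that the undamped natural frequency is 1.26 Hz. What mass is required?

6.53 kg

ω_n = 2πf_n = 2π × 1.26 = 7.917 rad/s.
m = k/ω_n² = 409/7.917² = 409/62.68 = 6.526 kg.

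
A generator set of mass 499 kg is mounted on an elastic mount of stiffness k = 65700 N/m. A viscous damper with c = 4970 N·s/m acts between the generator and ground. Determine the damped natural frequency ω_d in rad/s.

10.3 rad/s

ω_n = √(k/m) = √(65700/499) = 11.47 rad/s.
Critical damping c_c = 2√(k·m) = 2√(65700 × 499) = 11450 N·s/m, so ζ = c/c_c = 4970/11450 = 0.4340.
ω_d = ω_n√(1 − ζ²) = 11.47 × √(1 − 0.188) = 10.34 rad/s.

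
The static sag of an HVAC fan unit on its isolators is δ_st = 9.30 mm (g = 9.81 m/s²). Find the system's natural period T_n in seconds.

ω_n = √(g/δ_st) = √(9.81/0.00930) = √1055 = 32.48 rad/s.
T_n = 2π/ω_n = 6.283/32.48 = 0.1935 s.

0.193 s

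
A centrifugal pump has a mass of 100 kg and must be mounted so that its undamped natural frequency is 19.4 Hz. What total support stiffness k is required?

1490000 N/m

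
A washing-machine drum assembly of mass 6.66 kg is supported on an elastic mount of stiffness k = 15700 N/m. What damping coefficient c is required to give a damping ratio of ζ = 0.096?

c_c = 2√(k·m) = 2√(15700 × 6.66) = 646.7 N·s/m.
c = ζ·c_c = 0.096 × 646.7 = 62.09 N·s/m.

62.1 N·s/m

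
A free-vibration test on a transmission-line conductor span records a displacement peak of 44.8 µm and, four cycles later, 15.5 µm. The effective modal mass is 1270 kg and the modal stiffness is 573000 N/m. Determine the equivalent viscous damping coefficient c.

2280 N·s/m

Logarithmic decrement δ = (1/n)·ln(x₀/x_n) = (1/4)·ln(44.8/15.5) = (1/4)·ln(2.890) = 0.2653.
ζ = δ/√(4π² + δ²) = 0.2653/√(39.48 + 0.0704) = 0.2653/6.289 = 0.04219.
c = ζ · 2√(km) = 0.04219 × 2√(573000 × 1270) = 0.04219 × 53950 = 2276 N·s/m.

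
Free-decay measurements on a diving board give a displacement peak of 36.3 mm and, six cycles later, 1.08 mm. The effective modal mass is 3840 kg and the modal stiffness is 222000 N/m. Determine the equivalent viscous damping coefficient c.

5420 N·s/m

Logarithmic decrement δ = (1/n)·ln(x₀/x_n) = (1/6)·ln(36.3/1.08) = (1/6)·ln(33.61) = 0.5858.
ζ = δ/√(4π² + δ²) = 0.5858/√(39.48 + 0.343) = 0.5858/6.310 = 0.09283.
c = ζ · 2√(km) = 0.09283 × 2√(222000 × 3840) = 0.09283 × 58390 = 5421 N·s/m.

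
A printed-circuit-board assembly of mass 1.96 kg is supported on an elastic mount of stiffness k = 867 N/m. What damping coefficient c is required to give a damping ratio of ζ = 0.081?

c_c = 2√(k·m) = 2√(867.0 × 1.96) = 82.45 N·s/m.
c = ζ·c_c = 0.081 × 82.45 = 6.678 N·s/m.

6.68 N·s/m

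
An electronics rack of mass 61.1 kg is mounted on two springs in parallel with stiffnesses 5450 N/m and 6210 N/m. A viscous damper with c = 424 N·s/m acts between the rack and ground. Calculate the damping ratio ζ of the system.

0.251

Parallel springs add: k_eq = 5450 + 6210 = 11660 N/m.
ω_n = √(k_eq/m) = √(11660/61.1) = 13.81 rad/s.
Critical damping c_c = 2√(k_eq·m) = 2√(11660 × 61.1) = 1688 N·s/m, so ζ = c/c_c = 424/1688 = 0.2512.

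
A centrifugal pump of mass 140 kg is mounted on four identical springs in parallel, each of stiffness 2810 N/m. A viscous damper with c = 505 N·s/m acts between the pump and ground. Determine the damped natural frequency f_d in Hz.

Parallel springs add: k_eq = 4 × 2810 = 11240 N/m.
ω_n = √(k_eq/m) = √(11240/140) = 8.960 rad/s.
Critical damping c_c = 2√(k_eq·m) = 2√(11240 × 140) = 2509 N·s/m, so ζ = c/c_c = 505/2509 = 0.2013.
ω_d = ω_n√(1 − ζ²) = 8.960 × √(1 − 0.0405) = 8.777 rad/s.
f_d = ω_d/(2π) = 1.397 Hz.

1.40 Hz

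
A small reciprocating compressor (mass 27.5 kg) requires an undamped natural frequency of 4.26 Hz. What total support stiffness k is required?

19700 N/m

ω_n = 2πf_n = 2π × 4.26 = 26.77 rad/s.
k = m·ω_n² = 27.5 × 26.77² = 27.5 × 716.4 = 19700 N/m.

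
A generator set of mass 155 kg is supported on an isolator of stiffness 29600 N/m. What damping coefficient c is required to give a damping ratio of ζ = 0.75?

3210 N·s/m

c_c = 2√(k·m) = 2√(29600 × 155) = 4284 N·s/m.
c = ζ·c_c = 0.75 × 4284 = 3213 N·s/m.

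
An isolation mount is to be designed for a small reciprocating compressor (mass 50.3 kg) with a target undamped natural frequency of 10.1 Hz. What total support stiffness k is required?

203000 N/m

ω_n = 2πf_n = 2π × 10.1 = 63.46 rad/s.
k = m·ω_n² = 50.3 × 63.46² = 50.3 × 4027 = 202600 N/m.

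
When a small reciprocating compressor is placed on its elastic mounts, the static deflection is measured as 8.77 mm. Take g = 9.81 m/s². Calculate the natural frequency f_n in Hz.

5.32 Hz

ω_n = √(g/δ_st) = √(9.81/0.00877) = √1119 = 33.45 rad/s.
f_n = ω_n/(2π) = 33.45/6.283 = 5.323 Hz.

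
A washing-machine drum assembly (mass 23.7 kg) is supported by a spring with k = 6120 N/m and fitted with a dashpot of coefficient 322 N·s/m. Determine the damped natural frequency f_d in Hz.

2.32 Hz

ω_n = √(k/m) = √(6120/23.7) = 16.07 rad/s.
Critical damping c_c = 2√(k·m) = 2√(6120 × 23.7) = 761.7 N·s/m, so ζ = c/c_c = 322/761.7 = 0.4227.
ω_d = ω_n√(1 − ζ²) = 16.07 × √(1 − 0.179) = 14.56 rad/s.
f_d = ω_d/(2π) = 2.318 Hz.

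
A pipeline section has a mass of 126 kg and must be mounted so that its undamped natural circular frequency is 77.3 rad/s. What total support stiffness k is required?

k = m·ω_n² = 126 × 77.30² = 126 × 5975 = 752900 N/m.

753000 N/m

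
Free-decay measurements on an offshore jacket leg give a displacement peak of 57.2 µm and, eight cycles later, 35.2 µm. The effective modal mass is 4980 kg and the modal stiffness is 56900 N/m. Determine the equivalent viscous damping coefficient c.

Logarithmic decrement δ = (1/n)·ln(x₀/x_n) = (1/8)·ln(57.2/35.2) = (1/8)·ln(1.625) = 0.06069.
ζ = δ/√(4π² + δ²) = 0.06069/√(39.48 + 0.00368) = 0.06069/6.283 = 0.009658.
c = ζ · 2√(km) = 0.009658 × 2√(56900 × 4980) = 0.009658 × 33670 = 325.2 N·s/m.

325 N·s/m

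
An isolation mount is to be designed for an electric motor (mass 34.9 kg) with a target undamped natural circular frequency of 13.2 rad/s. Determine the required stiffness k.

k = m·ω_n² = 34.9 × 13.20² = 34.9 × 174.2 = 6081 N/m.

6080 N/m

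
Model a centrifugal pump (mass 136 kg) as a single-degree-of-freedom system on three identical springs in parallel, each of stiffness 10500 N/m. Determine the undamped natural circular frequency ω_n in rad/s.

Parallel springs add: k_eq = 3 × 10500 = 31500 N/m.
ω_n = √(k_eq/m) = √(31500/136) = √231.6 = 15.22 rad/s.

15.2 rad/s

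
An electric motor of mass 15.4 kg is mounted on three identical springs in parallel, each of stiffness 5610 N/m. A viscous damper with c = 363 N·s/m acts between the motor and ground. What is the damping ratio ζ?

0.357

Parallel springs add: k_eq = 3 × 5610 = 16830 N/m.
ω_n = √(k_eq/m) = √(16830/15.4) = 33.06 rad/s.
Critical damping c_c = 2√(k_eq·m) = 2√(16830 × 15.4) = 1018 N·s/m, so ζ = c/c_c = 363/1018 = 0.3565.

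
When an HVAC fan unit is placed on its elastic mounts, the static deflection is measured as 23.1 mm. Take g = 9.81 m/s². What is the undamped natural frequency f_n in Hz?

ω_n = √(g/δ_st) = √(9.81/0.0231) = √424.7 = 20.61 rad/s.
f_n = ω_n/(2π) = 20.61/6.283 = 3.280 Hz.

3.28 Hz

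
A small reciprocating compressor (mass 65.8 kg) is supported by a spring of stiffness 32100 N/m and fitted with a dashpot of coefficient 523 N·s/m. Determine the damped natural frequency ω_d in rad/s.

ω_n = √(k/m) = √(32100/65.8) = 22.09 rad/s.
Critical damping c_c = 2√(k·m) = 2√(32100 × 65.8) = 2907 N·s/m, so ζ = c/c_c = 523/2907 = 0.1799.
ω_d = ω_n√(1 − ζ²) = 22.09 × √(1 − 0.0324) = 21.73 rad/s.

21.7 rad/s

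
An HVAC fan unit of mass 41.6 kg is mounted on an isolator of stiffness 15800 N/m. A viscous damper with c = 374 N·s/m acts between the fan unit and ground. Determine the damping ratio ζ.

ω_n = √(k/m) = √(15800/41.6) = 19.49 rad/s.
Critical damping c_c = 2√(k·m) = 2√(15800 × 41.6) = 1621 N·s/m, so ζ = c/c_c = 374/1621 = 0.2307.

0.231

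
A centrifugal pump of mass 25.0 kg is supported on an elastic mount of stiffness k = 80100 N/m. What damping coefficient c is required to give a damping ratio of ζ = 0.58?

c_c = 2√(k·m) = 2√(80100 × 25.0) = 2830 N·s/m.
c = ζ·c_c = 0.58 × 2830 = 1642 N·s/m.

1640 N·s/m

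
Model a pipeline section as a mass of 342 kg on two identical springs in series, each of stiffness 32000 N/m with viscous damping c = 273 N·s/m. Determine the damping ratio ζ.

0.0584

Series springs: 1/k_eq = 2/32000, so k_eq = 32000/2 = 16000 N/m.
ω_n = √(k_eq/m) = √(16000/342) = 6.840 rad/s.
Critical damping c_c = 2√(k_eq·m) = 2√(16000 × 342) = 4678 N·s/m, so ζ = c/c_c = 273/4678 = 0.05835.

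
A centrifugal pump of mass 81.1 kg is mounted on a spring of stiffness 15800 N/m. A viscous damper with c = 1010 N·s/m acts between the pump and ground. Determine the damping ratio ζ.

ω_n = √(k/m) = √(15800/81.1) = 13.96 rad/s.
Critical damping c_c = 2√(k·m) = 2√(15800 × 81.1) = 2264 N·s/m, so ζ = c/c_c = 1010/2264 = 0.4461.

0.446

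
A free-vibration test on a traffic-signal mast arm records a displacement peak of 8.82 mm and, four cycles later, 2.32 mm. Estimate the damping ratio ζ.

Logarithmic decrement δ = (1/n)·ln(x₀/x_n) = (1/4)·ln(8.82/2.32) = (1/4)·ln(3.802) = 0.3339.
ζ = δ/√(4π² + δ²) = 0.3339/√(39.48 + 0.111) = 0.3339/6.292 = 0.05306.

0.0531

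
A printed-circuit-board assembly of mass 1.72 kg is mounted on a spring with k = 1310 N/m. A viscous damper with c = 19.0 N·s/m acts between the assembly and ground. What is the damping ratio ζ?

ω_n = √(k/m) = √(1310/1.72) = 27.60 rad/s.
Critical damping c_c = 2√(k·m) = 2√(1310 × 1.72) = 94.94 N·s/m, so ζ = c/c_c = 19.0/94.94 = 0.2001.

0.200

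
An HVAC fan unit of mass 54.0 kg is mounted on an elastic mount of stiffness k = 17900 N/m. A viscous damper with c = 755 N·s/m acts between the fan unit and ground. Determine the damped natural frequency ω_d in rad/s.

16.8 rad/s

ω_n = √(k/m) = √(17900/54.0) = 18.21 rad/s.
Critical damping c_c = 2√(k·m) = 2√(17900 × 54.0) = 1966 N·s/m, so ζ = c/c_c = 755/1966 = 0.3840.
ω_d = ω_n√(1 − ζ²) = 18.21 × √(1 − 0.147) = 16.81 rad/s.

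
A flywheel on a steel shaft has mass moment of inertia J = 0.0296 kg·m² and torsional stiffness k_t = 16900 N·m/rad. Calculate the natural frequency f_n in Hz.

120 Hz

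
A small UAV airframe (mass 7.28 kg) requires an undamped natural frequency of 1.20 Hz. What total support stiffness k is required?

ω_n = 2πf_n = 2π × 1.20 = 7.540 rad/s.
k = m·ω_n² = 7.28 × 7.540² = 7.28 × 56.85 = 413.9 N/m.

414 N/m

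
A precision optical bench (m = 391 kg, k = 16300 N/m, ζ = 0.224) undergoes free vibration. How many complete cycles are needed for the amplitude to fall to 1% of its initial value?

4 cycles

Logarithmic decrement δ = 2πζ/√(1 − ζ²) = 2π × 0.2240/√(1 − 0.0502) = 1.444.
x_n/x₀ = e^(−nδ) ≤ 0.01; take ln: n ≥ ln(1/0.01)/δ = 4.605/1.444 = 3.189.
So 4 complete cycles are required.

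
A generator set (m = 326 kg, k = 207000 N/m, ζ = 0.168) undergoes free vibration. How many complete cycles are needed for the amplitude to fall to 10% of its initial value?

Logarithmic decrement δ = 2πζ/√(1 − ζ²) = 2π × 0.1680/√(1 − 0.0282) = 1.071.
x_n/x₀ = e^(−nδ) ≤ 0.1; take ln: n ≥ ln(1/0.1)/δ = 2.303/1.071 = 2.150.
So 3 complete cycles are required.

3 cycles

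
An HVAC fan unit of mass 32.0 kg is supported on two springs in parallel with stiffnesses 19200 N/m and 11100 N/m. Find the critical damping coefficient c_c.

1970 N·s/m

Parallel springs add: k_eq = 19200 + 11100 = 30300 N/m.
c_c = 2√(k_eq·m) = 2√(30300 × 32.0) = 2 × 984.7 = 1969 N·s/m.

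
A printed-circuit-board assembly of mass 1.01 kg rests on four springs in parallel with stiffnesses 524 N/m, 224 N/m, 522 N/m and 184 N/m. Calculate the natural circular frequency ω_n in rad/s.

Parallel springs add: k_eq = 524 + 224 + 522 + 184 = 1454 N/m.
ω_n = √(k_eq/m) = √(1454/1.01) = √1440 = 37.94 rad/s.

37.9 rad/s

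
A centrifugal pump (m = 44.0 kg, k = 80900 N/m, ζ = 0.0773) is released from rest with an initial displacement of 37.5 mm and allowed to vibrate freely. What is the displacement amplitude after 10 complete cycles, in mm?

Logarithmic decrement δ = 2πζ/√(1 − ζ²) = 2π × 0.07730/√(1 − 0.00598) = 0.4871.
After n cycles, x_n/x₀ = e^(−nδ), so x_10 = 37.5 × e^(−10 × 0.4871) = 37.5 × 0.007662 = 0.2873 mm.

0.287 mm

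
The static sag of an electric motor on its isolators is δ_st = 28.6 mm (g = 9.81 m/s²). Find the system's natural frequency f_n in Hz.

2.95 Hz

ω_n = √(g/δ_st) = √(9.81/0.0286) = √343.0 = 18.52 rad/s.
f_n = ω_n/(2π) = 18.52/6.283 = 2.948 Hz.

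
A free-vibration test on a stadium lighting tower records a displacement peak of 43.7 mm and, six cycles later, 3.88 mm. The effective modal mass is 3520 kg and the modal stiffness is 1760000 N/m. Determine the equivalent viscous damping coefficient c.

10100 N·s/m

Logarithmic decrement δ = (1/n)·ln(x₀/x_n) = (1/6)·ln(43.7/3.88) = (1/6)·ln(11.26) = 0.4036.
ζ = δ/√(4π² + δ²) = 0.4036/√(39.48 + 0.163) = 0.4036/6.296 = 0.06410.
c = ζ · 2√(km) = 0.06410 × 2√(1760000 × 3520) = 0.06410 × 157400 = 10090 N·s/m.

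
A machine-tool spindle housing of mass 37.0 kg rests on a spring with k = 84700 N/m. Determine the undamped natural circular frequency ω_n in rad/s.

47.8 rad/s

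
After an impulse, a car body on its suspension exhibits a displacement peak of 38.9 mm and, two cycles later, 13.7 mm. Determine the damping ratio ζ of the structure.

0.0828

Logarithmic decrement δ = (1/n)·ln(x₀/x_n) = (1/2)·ln(38.9/13.7) = (1/2)·ln(2.839) = 0.5218.
ζ = δ/√(4π² + δ²) = 0.5218/√(39.48 + 0.272) = 0.5218/6.305 = 0.08276.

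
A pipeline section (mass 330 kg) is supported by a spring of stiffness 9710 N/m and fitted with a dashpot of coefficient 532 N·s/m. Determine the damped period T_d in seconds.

ω_n = √(k/m) = √(9710/330) = 5.424 rad/s.
Critical damping c_c = 2√(k·m) = 2√(9710 × 330) = 3580 N·s/m, so ζ = c/c_c = 532/3580 = 0.1486.
ω_d = ω_n√(1 − ζ²) = 5.424 × √(1 − 0.0221) = 5.364 rad/s.
T_d = 2π/ω_d = 1.171 s.

1.17 s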